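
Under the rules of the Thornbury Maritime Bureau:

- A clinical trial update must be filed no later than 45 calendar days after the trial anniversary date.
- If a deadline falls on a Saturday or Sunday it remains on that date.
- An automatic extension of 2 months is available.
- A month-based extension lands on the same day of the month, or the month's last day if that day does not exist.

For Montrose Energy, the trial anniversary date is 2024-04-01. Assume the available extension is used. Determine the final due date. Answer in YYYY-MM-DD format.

45 calendar days after 2024-04-01 is 2024-05-16.
No adjustment is made for weekends or holidays, so 2024-05-16 stands.
The 2 months extension carries 2024-05-16 to 2024-07-16.
2024-07-16 is a Tuesday; no weekend or holiday adjustment applies.
Deadline: 2024-07-16.

2024-07-16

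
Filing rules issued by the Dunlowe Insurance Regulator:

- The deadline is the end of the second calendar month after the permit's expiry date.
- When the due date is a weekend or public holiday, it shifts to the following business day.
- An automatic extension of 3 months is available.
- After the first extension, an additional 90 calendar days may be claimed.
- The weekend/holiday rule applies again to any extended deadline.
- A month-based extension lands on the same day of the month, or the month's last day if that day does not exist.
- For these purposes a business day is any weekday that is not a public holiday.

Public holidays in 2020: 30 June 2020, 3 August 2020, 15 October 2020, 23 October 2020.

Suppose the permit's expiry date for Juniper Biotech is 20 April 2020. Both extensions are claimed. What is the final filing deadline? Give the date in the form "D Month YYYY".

30 December 2020

2 months after 20 April 2020 is June 2020; that month ends on 30 June 2020.
30 June 2020 is a listed holiday, so it moves to the next business day, 1 July 2020 (Wednesday).
Applying the 3 months extension: 3 months after 1 July 2020 is 1 October 2020.
1 October 2020 (Thursday) is already a business day.
With the 90-day extension, 1 October 2020 becomes 30 December 2020.
30 December 2020 falls on a Wednesday, which is a business day, so no adjustment is needed.
Deadline: 30 December 2020.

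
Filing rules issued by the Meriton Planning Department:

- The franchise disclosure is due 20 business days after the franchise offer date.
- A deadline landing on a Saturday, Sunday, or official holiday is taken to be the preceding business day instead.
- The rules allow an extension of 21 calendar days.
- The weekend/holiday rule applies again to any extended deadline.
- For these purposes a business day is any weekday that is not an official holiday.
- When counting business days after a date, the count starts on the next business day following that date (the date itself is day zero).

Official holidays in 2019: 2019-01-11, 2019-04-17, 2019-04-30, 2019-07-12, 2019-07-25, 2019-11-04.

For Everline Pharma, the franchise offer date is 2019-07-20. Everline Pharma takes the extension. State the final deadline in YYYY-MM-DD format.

20 business days after 2019-07-20, excluding weekends and holidays, is 2019-08-19.
2019-08-19 (Monday) is already a business day.
With the 21-day extension, 2019-08-19 becomes 2019-09-09.
2019-09-09 falls on a Monday, which is a business day, so no adjustment is needed.
So the filing is due 2019-09-09.

2019-09-09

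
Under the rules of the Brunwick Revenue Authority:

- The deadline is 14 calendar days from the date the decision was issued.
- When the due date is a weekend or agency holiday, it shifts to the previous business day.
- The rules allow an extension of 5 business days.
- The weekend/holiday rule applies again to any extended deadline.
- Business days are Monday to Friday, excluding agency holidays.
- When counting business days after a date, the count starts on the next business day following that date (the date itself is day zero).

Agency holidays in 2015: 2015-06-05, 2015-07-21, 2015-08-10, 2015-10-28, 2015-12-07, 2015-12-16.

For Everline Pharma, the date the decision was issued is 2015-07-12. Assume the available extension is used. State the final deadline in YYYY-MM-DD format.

14 calendar days after 2015-07-12 is 2015-07-26.
2015-07-26 is a Sunday, so it moves to the preceding business day, 2015-07-24 (Friday).
Applying the 5-business-day extension: 5 business days after 2015-07-24 is 2015-07-31.
2015-07-31 falls on a Friday, which is a business day, so no adjustment is needed.
Deadline: 2015-07-31.

2015-07-31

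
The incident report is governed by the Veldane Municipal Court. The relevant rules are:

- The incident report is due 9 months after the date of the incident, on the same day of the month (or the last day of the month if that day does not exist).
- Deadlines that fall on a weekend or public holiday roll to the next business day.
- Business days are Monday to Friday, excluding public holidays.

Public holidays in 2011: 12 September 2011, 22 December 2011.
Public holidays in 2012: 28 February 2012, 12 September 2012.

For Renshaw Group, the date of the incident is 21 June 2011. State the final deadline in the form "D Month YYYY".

9 months from 21 June 2011 is 21 March 2012.
21 March 2012 (Wednesday) is already a business day.
Deadline: 21 March 2012.

21 March 2012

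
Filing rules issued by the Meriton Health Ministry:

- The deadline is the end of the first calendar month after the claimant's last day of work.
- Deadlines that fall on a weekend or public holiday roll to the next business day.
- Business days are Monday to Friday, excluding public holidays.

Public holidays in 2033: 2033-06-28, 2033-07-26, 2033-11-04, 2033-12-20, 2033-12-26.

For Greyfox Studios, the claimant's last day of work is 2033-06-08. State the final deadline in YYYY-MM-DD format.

The first month after 2033-06-08 is July 2033, whose last day is 2033-07-31.
2033-07-31 is a Sunday, so it moves to the next business day, 2033-08-01 (Monday).
So the filing is due 2033-08-01.

2033-08-01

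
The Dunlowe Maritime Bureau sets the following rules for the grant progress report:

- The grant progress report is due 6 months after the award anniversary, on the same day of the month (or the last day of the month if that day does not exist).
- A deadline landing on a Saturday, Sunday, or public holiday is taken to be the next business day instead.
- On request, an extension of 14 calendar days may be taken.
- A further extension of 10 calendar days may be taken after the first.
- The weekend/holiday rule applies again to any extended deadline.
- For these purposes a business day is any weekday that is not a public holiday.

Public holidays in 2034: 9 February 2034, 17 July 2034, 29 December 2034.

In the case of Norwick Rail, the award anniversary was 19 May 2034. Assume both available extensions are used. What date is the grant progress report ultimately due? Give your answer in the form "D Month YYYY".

14 December 2034

6 months after 19 May 2034, on the same day of the month, is 19 November 2034.
19 November 2034 is a Sunday; the next business day is 20 November 2034 (Monday).
Applying the 14-calendar-day extension: 20 November 2034 + 14 days = 4 December 2034.
Since 4 December 2034 is a Monday and not a holiday, the date is unchanged.
Add the 10 calendar-day extension to 4 December 2034: 14 December 2034.
14 December 2034 falls on a Thursday, which is a business day, so no adjustment is needed.
The final due date is 14 December 2034.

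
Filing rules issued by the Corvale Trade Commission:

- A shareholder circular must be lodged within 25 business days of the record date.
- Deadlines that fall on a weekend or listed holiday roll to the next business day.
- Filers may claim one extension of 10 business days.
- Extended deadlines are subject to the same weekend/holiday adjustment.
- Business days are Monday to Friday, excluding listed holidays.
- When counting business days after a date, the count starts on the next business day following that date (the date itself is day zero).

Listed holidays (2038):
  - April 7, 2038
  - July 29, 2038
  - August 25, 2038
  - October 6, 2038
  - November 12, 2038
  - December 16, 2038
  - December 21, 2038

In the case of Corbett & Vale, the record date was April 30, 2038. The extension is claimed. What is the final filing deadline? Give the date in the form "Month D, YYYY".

Starting the day after April 30, 2038 and counting 25 business days lands on June 4, 2038.
Since June 4, 2038 is a Friday and not a holiday, the date is unchanged.
Applying the 10-business-day extension: 10 business days after June 4, 2038 is June 18, 2038.
June 18, 2038 falls on a Friday, which is a business day, so no adjustment is needed.
So the filing is due June 18, 2038.

June 18, 2038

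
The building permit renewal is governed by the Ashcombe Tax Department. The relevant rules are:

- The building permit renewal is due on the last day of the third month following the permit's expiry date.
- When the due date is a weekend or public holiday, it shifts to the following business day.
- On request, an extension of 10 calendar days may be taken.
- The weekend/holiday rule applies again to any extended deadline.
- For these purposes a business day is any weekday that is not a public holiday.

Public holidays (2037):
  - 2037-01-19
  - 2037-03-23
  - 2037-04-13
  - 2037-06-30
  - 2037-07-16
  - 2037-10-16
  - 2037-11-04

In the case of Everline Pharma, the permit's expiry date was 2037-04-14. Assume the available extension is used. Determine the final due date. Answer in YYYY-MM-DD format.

2037-08-10

3 months after 2037-04-14 is July 2037; that month ends on 2037-07-31.
2037-07-31 falls on a Friday, which is a business day, so no adjustment is needed.
Applying the 10-calendar-day extension: 2037-07-31 + 10 days = 2037-08-10.
2037-08-10 is a Monday and not a listed holiday, so it stands.
Final deadline: 2037-08-10.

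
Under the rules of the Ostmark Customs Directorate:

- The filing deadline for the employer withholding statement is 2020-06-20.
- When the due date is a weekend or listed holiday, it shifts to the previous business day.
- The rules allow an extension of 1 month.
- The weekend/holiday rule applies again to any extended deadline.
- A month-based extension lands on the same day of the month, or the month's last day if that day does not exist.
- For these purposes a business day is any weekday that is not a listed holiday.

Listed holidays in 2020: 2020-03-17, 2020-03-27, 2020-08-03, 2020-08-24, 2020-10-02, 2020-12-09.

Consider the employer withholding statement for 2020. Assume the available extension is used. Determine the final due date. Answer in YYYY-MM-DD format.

Start from the fixed due date, 2020-06-20.
Because 2020-06-20 is a Saturday, the deadline becomes 2020-06-19 (Friday).
Add 1 month to 2020-06-19: 2020-07-19.
Because 2020-07-19 is a Sunday, the deadline becomes 2020-07-17 (Friday).
Deadline: 2020-07-17.

2020-07-17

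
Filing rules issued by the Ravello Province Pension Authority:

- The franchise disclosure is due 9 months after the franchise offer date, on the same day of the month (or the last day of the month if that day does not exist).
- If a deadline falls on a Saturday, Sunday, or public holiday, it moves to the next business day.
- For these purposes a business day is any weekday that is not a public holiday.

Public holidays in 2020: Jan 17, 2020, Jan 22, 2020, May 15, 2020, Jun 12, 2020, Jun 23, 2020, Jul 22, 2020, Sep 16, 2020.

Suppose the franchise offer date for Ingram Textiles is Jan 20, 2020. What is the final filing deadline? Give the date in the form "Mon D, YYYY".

Oct 20, 2020

Moving 9 months forward from Jan 20, 2020 on the corresponding day gives Oct 20, 2020.
Oct 20, 2020 (Tuesday) is already a business day.
The final due date is Oct 20, 2020.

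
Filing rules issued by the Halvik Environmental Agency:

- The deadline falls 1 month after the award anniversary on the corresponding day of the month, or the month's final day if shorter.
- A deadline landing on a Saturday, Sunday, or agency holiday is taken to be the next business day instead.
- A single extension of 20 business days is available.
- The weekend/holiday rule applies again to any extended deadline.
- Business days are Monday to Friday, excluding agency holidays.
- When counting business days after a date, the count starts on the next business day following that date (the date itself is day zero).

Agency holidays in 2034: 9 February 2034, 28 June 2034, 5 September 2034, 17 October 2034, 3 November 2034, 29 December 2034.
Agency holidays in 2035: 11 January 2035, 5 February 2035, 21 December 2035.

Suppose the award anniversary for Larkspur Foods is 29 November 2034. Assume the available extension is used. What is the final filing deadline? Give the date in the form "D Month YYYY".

30 January 2035

Moving 1 month forward from 29 November 2034 on the corresponding day gives 29 December 2034.
29 December 2034 is a listed holiday; the next business day is 1 January 2035 (Monday).
Counting 20 further business days from 1 January 2035 reaches 30 January 2035.
30 January 2035 (Tuesday) is already a business day.
Final deadline: 30 January 2035.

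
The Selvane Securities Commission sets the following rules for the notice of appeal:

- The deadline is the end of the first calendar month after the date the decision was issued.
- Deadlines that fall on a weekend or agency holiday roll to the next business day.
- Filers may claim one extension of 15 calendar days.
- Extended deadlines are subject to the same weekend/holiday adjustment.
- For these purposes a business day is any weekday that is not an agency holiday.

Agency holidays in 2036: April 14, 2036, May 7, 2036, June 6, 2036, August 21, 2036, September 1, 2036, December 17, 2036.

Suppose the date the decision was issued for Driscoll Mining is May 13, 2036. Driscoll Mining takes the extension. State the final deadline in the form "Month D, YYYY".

July 15, 2036

The first month after May 13, 2036 is June 2036, whose last day is June 30, 2036.
Since June 30, 2036 is a Monday and not a holiday, the date is unchanged.
The 15-calendar-day extension moves the deadline from June 30, 2036 to July 15, 2036.
July 15, 2036 is a Tuesday and not a listed holiday, so it stands.
So the filing is due July 15, 2036.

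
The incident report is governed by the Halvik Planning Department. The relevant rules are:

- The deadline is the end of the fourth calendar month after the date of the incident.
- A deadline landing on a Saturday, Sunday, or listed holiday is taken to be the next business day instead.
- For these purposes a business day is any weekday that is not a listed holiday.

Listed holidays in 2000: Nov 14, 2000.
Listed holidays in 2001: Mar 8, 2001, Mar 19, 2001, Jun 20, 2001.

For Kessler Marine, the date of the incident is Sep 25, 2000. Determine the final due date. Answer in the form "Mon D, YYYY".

Jan 31, 2001

4 months after Sep 25, 2000 falls in January 2001; the last day of that month is Jan 31, 2001.
Jan 31, 2001 falls on a Wednesday, which is a business day, so no adjustment is needed.
Final deadline: Jan 31, 2001.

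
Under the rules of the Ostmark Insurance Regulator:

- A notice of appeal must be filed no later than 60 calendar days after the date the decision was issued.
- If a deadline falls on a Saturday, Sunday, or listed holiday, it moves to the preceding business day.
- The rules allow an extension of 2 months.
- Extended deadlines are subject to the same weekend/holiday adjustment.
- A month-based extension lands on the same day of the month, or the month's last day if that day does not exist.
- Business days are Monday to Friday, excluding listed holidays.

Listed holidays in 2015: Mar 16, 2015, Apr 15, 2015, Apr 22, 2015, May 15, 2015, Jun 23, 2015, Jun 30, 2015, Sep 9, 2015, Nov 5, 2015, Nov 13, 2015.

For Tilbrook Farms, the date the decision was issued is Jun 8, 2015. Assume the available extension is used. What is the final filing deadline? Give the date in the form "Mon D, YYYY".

Oct 7, 2015

Trigger date Jun 8, 2015 + 60 calendar days = Aug 7, 2015.
Since Aug 7, 2015 is a Friday and not a holiday, the date is unchanged.
Applying the 2 months extension: 2 months after Aug 7, 2015 is Oct 7, 2015.
Oct 7, 2015 (Wednesday) is already a business day.
Deadline: Oct 7, 2015.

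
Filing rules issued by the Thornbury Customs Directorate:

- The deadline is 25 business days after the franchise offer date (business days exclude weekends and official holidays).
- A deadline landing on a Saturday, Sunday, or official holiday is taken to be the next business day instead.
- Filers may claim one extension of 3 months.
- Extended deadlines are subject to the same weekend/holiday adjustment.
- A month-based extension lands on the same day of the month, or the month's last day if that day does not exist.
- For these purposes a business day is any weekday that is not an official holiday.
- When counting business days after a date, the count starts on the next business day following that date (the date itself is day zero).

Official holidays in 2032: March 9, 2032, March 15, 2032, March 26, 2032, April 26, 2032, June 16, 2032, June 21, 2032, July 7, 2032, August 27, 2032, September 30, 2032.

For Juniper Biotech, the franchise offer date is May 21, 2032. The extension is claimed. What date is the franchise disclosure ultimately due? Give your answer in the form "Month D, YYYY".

25 business days after May 21, 2032, excluding weekends and holidays, is June 29, 2032.
June 29, 2032 is a Tuesday and not a listed holiday, so it stands.
Applying the 3 months extension: 3 months after June 29, 2032 is September 29, 2032.
September 29, 2032 falls on a Wednesday, which is a business day, so no adjustment is needed.
Final deadline: September 29, 2032.

September 29, 2032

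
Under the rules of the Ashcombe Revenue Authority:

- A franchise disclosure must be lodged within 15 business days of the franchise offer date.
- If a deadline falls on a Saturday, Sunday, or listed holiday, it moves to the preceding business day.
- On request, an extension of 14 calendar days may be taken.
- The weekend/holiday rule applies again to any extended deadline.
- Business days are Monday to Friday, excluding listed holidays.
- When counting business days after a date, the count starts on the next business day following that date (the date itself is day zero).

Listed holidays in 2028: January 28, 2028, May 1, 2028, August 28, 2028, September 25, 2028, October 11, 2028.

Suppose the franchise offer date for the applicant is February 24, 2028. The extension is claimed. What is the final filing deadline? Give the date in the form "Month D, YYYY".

March 30, 2028

15 business days after February 24, 2028, excluding weekends and holidays, is March 16, 2028.
March 16, 2028 falls on a Thursday, which is a business day, so no adjustment is needed.
The 14-calendar-day extension moves the deadline from March 16, 2028 to March 30, 2028.
Since March 30, 2028 is a Thursday and not a holiday, the date is unchanged.
So the filing is due March 30, 2028.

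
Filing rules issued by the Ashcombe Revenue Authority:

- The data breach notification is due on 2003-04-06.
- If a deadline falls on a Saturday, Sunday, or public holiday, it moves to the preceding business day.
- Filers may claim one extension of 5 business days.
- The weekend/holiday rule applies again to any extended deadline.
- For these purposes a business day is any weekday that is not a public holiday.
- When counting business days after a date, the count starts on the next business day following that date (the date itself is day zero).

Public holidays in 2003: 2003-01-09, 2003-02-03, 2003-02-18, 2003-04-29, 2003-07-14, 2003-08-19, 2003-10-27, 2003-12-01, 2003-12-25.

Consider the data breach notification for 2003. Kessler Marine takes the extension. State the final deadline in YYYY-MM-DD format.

2003-04-11

The statutory due date is 2003-04-06.
2003-04-06 is a Sunday, so it moves to the preceding business day, 2003-04-04 (Friday).
Applying the 5-business-day extension: 5 business days after 2003-04-04 is 2003-04-11.
2003-04-11 falls on a Friday, which is a business day, so no adjustment is needed.
So the filing is due 2003-04-11.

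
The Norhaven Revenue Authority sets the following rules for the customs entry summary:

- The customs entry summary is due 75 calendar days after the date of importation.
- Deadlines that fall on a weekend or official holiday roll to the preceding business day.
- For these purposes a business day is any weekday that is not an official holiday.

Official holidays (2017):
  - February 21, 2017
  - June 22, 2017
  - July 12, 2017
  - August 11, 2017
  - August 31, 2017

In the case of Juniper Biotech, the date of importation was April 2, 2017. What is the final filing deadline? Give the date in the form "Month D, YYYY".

From April 2, 2017, 75 calendar days later is June 16, 2017.
June 16, 2017 (Friday) is already a business day.
Final deadline: June 16, 2017.

June 16, 2017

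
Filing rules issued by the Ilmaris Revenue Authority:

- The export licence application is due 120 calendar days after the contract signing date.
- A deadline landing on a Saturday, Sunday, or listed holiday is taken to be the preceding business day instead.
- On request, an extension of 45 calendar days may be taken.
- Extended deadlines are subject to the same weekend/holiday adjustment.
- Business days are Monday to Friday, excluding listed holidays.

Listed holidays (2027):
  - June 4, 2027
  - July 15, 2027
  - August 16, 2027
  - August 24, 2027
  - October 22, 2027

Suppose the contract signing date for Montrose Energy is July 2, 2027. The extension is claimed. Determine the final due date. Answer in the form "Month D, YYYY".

From July 2, 2027, 120 calendar days later is October 30, 2027.
Because October 30, 2027 is a Saturday, the deadline becomes October 29, 2027 (Friday).
Applying the 45-calendar-day extension: October 29, 2027 + 45 days = December 13, 2027.
December 13, 2027 is a Monday and not a listed holiday, so it stands.
The final due date is December 13, 2027.

December 13, 2027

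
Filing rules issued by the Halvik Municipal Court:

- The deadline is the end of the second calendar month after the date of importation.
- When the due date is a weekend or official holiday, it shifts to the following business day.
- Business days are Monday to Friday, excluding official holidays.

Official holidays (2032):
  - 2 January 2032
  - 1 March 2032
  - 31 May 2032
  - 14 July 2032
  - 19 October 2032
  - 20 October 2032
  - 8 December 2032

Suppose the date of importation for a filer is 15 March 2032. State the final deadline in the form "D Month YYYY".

The second month after 15 March 2032 is May 2032, whose last day is 31 May 2032.
31 May 2032 is a listed holiday; the next business day is 1 June 2032 (Tuesday).
So the filing is due 1 June 2032.

1 June 2032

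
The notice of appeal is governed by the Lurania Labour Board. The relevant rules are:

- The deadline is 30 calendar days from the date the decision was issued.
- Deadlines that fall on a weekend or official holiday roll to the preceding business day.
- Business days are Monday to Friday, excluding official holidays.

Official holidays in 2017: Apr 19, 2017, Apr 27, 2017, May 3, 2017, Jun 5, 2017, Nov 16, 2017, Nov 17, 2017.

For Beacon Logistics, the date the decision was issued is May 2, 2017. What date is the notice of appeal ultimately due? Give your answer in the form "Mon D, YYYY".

From May 2, 2017, 30 calendar days later is Jun 1, 2017.
Jun 1, 2017 falls on a Thursday, which is a business day, so no adjustment is needed.
So the filing is due Jun 1, 2017.

Jun 1, 2017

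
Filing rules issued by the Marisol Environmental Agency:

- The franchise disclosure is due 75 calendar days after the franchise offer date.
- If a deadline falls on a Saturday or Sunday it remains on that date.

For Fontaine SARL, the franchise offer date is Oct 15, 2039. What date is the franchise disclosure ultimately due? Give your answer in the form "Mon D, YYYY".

Dec 29, 2039

75 calendar days after Oct 15, 2039 is Dec 29, 2039.
Dec 29, 2039 is a Thursday; no weekend or holiday adjustment applies.
Deadline: Dec 29, 2039.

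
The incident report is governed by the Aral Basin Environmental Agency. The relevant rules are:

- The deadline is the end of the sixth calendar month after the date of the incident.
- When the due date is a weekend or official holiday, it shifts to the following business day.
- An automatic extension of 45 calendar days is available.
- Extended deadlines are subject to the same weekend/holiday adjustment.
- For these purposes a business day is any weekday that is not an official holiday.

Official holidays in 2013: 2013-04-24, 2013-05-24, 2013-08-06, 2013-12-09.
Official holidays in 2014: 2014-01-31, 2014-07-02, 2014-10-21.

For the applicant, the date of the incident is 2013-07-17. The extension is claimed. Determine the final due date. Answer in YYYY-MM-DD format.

The sixth month after 2013-07-17 is January 2014, whose last day is 2014-01-31.
2014-01-31 is a listed holiday; the next business day is 2014-02-03 (Monday).
Add the 45 calendar-day extension to 2014-02-03: 2014-03-20.
2014-03-20 is a Thursday and not a listed holiday, so it stands.
So the filing is due 2014-03-20.

2014-03-20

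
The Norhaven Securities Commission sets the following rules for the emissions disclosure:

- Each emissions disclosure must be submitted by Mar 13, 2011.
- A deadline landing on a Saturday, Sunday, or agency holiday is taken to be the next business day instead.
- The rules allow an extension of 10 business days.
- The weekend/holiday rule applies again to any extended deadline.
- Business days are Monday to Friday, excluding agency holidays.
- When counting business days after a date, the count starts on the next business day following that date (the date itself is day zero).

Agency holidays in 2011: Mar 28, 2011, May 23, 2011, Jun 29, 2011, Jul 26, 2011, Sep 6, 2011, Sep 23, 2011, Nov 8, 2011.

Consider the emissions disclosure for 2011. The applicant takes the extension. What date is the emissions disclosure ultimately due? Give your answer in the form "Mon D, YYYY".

Start from the fixed due date, Mar 13, 2011.
Mar 13, 2011 is a Sunday, so it moves to the next business day, Mar 14, 2011 (Monday).
Counting 10 further business days from Mar 14, 2011 reaches Mar 29, 2011.
Since Mar 29, 2011 is a Tuesday and not a holiday, the date is unchanged.
So the filing is due Mar 29, 2011.

Mar 29, 2011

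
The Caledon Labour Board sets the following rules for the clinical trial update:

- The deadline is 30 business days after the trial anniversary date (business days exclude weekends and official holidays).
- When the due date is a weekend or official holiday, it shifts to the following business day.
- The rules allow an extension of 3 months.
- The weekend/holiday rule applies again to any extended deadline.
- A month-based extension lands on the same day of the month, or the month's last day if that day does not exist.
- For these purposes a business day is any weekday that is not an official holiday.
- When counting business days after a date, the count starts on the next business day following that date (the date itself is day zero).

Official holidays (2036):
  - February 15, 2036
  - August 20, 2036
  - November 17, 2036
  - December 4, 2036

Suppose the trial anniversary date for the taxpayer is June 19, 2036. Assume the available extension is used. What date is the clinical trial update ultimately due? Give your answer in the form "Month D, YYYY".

October 31, 2036

30 business days after June 19, 2036, excluding weekends and holidays, is July 31, 2036.
July 31, 2036 (Thursday) is already a business day.
Add 3 months to July 31, 2036: October 31, 2036.
October 31, 2036 is a Friday and not a listed holiday, so it stands.
Final deadline: October 31, 2036.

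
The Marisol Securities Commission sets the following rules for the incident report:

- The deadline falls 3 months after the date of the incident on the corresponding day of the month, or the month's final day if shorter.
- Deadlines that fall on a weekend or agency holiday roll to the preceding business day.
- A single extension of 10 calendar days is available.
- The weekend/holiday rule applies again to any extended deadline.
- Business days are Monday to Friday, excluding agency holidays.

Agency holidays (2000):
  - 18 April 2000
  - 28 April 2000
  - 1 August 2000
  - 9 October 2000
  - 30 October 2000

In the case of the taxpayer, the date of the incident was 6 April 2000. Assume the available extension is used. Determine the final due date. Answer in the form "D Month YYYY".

3 months after 6 April 2000, on the same day of the month, is 6 July 2000.
Since 6 July 2000 is a Thursday and not a holiday, the date is unchanged.
Add the 10 calendar-day extension to 6 July 2000: 16 July 2000.
16 July 2000 is a Sunday, so it moves to the preceding business day, 14 July 2000 (Friday).
Final deadline: 14 July 2000.

14 July 2000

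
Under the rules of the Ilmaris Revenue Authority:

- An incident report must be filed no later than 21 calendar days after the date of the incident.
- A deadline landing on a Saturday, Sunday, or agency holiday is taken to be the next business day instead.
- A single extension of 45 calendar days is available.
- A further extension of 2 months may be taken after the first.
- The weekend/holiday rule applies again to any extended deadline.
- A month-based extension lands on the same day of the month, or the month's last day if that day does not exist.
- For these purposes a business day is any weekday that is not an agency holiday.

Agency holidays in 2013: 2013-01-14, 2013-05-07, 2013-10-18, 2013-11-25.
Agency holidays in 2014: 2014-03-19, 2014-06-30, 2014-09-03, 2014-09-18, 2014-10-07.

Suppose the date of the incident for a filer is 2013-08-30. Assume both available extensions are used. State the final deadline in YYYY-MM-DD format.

2014-01-06

21 calendar days after 2013-08-30 is 2013-09-20.
2013-09-20 is a Friday and not a listed holiday, so it stands.
Add the 45 calendar-day extension to 2013-09-20: 2013-11-04.
Since 2013-11-04 is a Monday and not a holiday, the date is unchanged.
Applying the 2 months extension: 2 months after 2013-11-04 is 2014-01-04.
Because 2014-01-04 is a Saturday, the deadline becomes 2014-01-06 (Monday).
Deadline: 2014-01-06.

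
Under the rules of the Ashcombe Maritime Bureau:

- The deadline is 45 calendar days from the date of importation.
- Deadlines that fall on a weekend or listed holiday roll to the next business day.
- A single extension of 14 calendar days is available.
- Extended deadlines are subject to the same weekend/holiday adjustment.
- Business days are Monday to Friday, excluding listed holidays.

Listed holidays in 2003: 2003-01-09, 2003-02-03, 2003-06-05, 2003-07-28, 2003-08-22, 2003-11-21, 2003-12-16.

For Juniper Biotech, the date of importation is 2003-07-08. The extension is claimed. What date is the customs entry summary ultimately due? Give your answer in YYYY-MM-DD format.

45 calendar days after 2003-07-08 is 2003-08-22.
2003-08-22 is a listed holiday, so it moves to the next business day, 2003-08-25 (Monday).
The 14-calendar-day extension moves the deadline from 2003-08-25 to 2003-09-08.
2003-09-08 falls on a Monday, which is a business day, so no adjustment is needed.
Deadline: 2003-09-08.

2003-09-08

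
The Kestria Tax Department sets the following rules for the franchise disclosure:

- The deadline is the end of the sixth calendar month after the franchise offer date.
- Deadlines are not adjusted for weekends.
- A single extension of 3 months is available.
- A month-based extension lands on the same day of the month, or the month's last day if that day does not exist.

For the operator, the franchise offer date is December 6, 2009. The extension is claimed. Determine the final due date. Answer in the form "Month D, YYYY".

September 30, 2010

6 months after December 6, 2009 is June 2010; that month ends on June 30, 2010.
June 30, 2010 falls on a Wednesday. The rules make no weekend/holiday allowance, so it remains June 30, 2010.
Add 3 months to June 30, 2010: September 30, 2010.
No adjustment is made for weekends or holidays, so September 30, 2010 stands.
Final deadline: September 30, 2010.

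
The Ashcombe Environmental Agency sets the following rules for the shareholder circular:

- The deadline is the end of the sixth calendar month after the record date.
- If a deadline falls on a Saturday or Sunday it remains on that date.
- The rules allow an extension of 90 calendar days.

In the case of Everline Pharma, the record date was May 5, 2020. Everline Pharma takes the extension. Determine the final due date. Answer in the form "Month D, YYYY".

The sixth month after May 5, 2020 is November 2020, whose last day is November 30, 2020.
November 30, 2020 is a Monday; no weekend or holiday adjustment applies.
With the 90-day extension, November 30, 2020 becomes February 28, 2021.
February 28, 2021 falls on a Sunday. The rules make no weekend/holiday allowance, so it remains February 28, 2021.
Deadline: February 28, 2021.

February 28, 2021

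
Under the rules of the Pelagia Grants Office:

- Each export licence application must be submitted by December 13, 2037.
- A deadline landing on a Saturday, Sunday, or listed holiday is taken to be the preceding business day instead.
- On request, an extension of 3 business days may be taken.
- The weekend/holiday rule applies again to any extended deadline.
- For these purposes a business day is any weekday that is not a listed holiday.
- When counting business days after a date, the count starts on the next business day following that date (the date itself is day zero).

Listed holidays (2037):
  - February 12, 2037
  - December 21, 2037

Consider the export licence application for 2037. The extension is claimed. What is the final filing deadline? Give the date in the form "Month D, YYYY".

The stated deadline is December 13, 2037.
December 13, 2037 is a Sunday; the preceding business day is December 11, 2037 (Friday).
Counting 3 further business days from December 11, 2037 reaches December 16, 2037.
Since December 16, 2037 is a Wednesday and not a holiday, the date is unchanged.
Final deadline: December 16, 2037.

December 16, 2037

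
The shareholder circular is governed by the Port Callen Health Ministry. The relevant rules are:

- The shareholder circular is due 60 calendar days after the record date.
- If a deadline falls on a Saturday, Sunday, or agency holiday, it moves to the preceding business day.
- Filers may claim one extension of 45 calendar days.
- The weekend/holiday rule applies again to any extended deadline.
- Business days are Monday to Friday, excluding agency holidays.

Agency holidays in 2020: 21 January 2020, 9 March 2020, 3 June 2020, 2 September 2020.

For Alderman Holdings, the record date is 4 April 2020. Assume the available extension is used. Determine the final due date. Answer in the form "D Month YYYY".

17 July 2020

60 calendar days after 4 April 2020 is 3 June 2020.
3 June 2020 falls on a listed holiday. Rolling to the preceding business day gives 2 June 2020, a Tuesday.
With the 45-day extension, 2 June 2020 becomes 17 July 2020.
Since 17 July 2020 is a Friday and not a holiday, the date is unchanged.
Final deadline: 17 July 2020.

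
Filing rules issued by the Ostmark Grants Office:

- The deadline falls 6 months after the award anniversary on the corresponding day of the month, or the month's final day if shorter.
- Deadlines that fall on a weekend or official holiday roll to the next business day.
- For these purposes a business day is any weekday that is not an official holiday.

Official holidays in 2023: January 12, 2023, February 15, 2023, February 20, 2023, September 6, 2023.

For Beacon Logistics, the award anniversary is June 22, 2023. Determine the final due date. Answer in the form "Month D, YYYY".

Moving 6 months forward from June 22, 2023 on the corresponding day gives December 22, 2023.
Since December 22, 2023 is a Friday and not a holiday, the date is unchanged.
Deadline: December 22, 2023.

December 22, 2023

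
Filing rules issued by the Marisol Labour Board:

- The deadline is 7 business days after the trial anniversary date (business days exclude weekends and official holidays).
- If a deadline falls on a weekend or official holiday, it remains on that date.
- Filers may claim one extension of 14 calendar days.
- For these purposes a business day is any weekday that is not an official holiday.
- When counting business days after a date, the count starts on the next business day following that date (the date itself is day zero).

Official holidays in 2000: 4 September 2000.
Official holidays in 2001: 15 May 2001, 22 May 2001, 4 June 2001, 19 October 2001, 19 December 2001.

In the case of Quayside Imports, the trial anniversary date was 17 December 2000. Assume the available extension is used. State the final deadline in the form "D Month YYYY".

9 January 2001

Counting 7 business days after 17 December 2000 (skipping weekends and listed holidays) reaches 26 December 2000.
26 December 2000 falls on a Tuesday. The rules make no weekend/holiday allowance, so it remains 26 December 2000.
The 14-calendar-day extension moves the deadline from 26 December 2000 to 9 January 2001.
9 January 2001 falls on a Tuesday. The rules make no weekend/holiday allowance, so it remains 9 January 2001.
The final due date is 9 January 2001.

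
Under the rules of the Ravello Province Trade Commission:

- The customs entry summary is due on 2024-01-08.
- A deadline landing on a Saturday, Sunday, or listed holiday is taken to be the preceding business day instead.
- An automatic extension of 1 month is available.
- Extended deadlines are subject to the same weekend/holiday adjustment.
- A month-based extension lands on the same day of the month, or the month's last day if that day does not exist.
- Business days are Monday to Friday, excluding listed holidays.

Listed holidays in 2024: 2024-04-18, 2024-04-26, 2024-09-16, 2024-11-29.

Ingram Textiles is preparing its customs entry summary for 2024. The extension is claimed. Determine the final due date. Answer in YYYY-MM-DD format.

The stated deadline is 2024-01-08.
2024-01-08 (Monday) is already a business day.
Applying the 1 month extension: 1 month after 2024-01-08 is 2024-02-08.
2024-02-08 is a Thursday and not a listed holiday, so it stands.
The final due date is 2024-02-08.

2024-02-08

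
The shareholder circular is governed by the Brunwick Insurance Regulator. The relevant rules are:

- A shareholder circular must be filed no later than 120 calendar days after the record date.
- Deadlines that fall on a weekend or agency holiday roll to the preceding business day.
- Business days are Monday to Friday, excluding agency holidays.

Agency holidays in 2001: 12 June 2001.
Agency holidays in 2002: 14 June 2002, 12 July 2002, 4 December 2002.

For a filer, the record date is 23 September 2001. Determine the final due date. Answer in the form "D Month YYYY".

From 23 September 2001, 120 calendar days later is 21 January 2002.
21 January 2002 is a Monday and not a listed holiday, so it stands.
Final deadline: 21 January 2002.

21 January 2002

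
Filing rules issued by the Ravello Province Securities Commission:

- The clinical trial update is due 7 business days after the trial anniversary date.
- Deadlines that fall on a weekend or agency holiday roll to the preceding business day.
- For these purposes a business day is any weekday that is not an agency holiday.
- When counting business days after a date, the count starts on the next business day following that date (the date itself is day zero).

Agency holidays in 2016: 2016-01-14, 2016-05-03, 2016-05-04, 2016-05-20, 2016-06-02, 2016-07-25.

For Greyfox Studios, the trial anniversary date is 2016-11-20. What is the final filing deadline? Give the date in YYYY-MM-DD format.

2016-11-29

Counting 7 business days after 2016-11-20 (skipping weekends and listed holidays) reaches 2016-11-29.
Since 2016-11-29 is a Tuesday and not a holiday, the date is unchanged.
Final deadline: 2016-11-29.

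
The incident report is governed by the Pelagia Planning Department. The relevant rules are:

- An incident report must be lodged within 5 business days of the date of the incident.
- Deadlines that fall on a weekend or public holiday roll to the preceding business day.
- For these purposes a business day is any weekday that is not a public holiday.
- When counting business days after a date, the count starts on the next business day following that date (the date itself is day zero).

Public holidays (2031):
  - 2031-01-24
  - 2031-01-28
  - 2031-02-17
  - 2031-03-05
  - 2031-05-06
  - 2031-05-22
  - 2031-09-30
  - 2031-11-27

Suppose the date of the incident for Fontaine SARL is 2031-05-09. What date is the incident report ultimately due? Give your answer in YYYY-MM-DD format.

5 business days after 2031-05-09, excluding weekends and holidays, is 2031-05-16.
2031-05-16 falls on a Friday, which is a business day, so no adjustment is needed.
Deadline: 2031-05-16.

2031-05-16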